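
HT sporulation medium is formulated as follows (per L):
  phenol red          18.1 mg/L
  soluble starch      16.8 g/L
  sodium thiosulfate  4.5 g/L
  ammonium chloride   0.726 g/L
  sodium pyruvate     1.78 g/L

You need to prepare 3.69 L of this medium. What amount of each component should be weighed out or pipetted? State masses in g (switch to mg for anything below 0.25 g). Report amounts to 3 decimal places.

phenol red 66.789 mg; soluble starch 61.992 g; sodium thiosulfate 16.605 g; ammonium chloride 2.679 g; sodium pyruvate 6.568 g

Working volume: 3.69 L.
phenol red: 18.1 mg/L × 3.69 L = 66.789 mg
soluble starch: 16.8 g/L × 3.69 L = 61.992 g
sodium thiosulfate: 4.5 g/L × 3.69 L = 16.605 g
ammonium chloride: 0.726 g/L × 3.69 L = 2.679 g
sodium pyruvate: 1.78 g/L × 3.69 L = 6.568 g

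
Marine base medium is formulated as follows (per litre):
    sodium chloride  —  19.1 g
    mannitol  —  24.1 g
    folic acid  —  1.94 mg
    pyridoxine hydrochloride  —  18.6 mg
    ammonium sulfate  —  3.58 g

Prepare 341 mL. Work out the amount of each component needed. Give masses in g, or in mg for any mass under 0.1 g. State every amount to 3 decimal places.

sodium chloride 6.513 g; mannitol 8.218 g; folic acid 0.662 mg; pyridoxine hydrochloride 6.343 mg; ammonium sulfate 1.221 g

Scale factor = 341 mL / 1000 mL = 0.341.
sodium chloride: 19.1 g × (341 mL / 1000 mL) = 6.513 g
mannitol: 24.1 g × (341 mL / 1000 mL) = 8.218 g
folic acid: 1.94 mg × (341 mL / 1000 mL) = 0.662 mg
pyridoxine hydrochloride: 18.6 mg × (341 mL / 1000 mL) = 6.343 mg
ammonium sulfate: 3.58 g × (341 mL / 1000 mL) = 1.221 g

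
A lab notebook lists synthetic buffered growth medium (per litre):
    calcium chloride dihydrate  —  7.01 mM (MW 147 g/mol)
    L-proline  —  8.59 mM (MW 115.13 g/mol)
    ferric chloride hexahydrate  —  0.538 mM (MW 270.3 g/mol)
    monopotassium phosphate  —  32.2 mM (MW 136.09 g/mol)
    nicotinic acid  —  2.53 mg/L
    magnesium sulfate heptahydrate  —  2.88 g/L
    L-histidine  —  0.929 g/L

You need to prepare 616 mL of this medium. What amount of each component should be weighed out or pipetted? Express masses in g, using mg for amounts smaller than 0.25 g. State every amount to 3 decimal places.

calcium chloride dihydrate 0.635 g; L-proline 0.609 g; ferric chloride hexahydrate 89.580 mg; monopotassium phosphate 2.699 g; nicotinic acid 1.558 mg; magnesium sulfate heptahydrate 1.774 g; L-histidine 0.572 g

Working volume: 616 mL = 0.616 L.
calcium chloride dihydrate: 7.01 mmol/L × 147 g/mol × 0.616 L ÷ 1000 = 0.635 g
L-proline: 8.59 mmol/L × 115.13 g/mol × 0.616 L ÷ 1000 = 0.609 g
ferric chloride hexahydrate: 0.538 mmol/L × 270.3 mg/mmol × 0.616 L = 89.580 mg
monopotassium phosphate: 32.2 mmol/L × 136.09 g/mol × 0.616 L ÷ 1000 = 2.699 g
nicotinic acid: 2.53 mg/L × 0.616 L = 1.558 mg
magnesium sulfate heptahydrate: 2.88 g/L × 0.616 L = 1.774 g
L-histidine: 0.929 g/L × 0.616 L = 0.572 g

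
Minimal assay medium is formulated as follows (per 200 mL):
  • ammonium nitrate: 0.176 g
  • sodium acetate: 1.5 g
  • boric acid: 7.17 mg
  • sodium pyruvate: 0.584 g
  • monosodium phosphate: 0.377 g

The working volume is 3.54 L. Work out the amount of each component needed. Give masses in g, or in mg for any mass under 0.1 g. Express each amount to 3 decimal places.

Scale factor = 3540 mL / 200 mL = 17.7.
ammonium nitrate: 0.176 g × (3540 mL / 200 mL) = 3.115 g
sodium acetate: 1.5 g × (3540 mL / 200 mL) = 26.550 g
boric acid: 7.17 mg × (3540 mL / 200 mL) = 126.909 mg = 0.127 g
sodium pyruvate: 0.584 g × (3540 mL / 200 mL) = 10.337 g
monosodium phosphate: 0.377 g × (3540 mL / 200 mL) = 6.673 g

ammonium nitrate 3.115 g; sodium acetate 26.550 g; boric acid 0.127 g; sodium pyruvate 10.337 g; monosodium phosphate 6.673 g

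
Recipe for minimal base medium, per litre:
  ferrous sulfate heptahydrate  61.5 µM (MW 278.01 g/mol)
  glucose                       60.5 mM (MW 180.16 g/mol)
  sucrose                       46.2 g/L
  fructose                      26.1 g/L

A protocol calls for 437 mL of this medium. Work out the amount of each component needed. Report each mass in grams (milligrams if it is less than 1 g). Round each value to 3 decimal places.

ferrous sulfate heptahydrate 7.472 mg; glucose 4.763 g; sucrose 20.189 g; fructose 11.406 g

Target volume = 437 mL = 0.437 L.
ferrous sulfate heptahydrate: 61.5 µmol/L × 278.01 g/mol × 0.437 L ÷ 1000 = 7.472 mg
glucose: 60.5 mmol/L × 180.16 g/mol × 0.437 L ÷ 1000 = 4.763 g
sucrose: 46.2 g/L × 0.437 L = 20.189 g
fructose: 26.1 g/L × 0.437 L = 11.406 g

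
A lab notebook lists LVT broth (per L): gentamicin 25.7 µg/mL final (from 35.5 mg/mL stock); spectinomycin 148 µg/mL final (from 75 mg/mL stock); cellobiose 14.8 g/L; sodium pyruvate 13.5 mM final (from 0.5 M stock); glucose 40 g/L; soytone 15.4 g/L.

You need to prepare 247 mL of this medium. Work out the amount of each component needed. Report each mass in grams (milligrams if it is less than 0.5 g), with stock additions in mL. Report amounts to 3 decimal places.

Target volume = 247 mL = 0.247 L.
gentamicin: dilute stock: 25.7 µg/mL × 247 mL ÷ 35500 µg/mL = 0.179 mL
spectinomycin: V = C2·V2/C1 = 148 µg/mL × 247 mL ÷ 75000 µg/mL = 0.487 mL
cellobiose: 14.8 g/L × 0.247 L = 3.656 g
sodium pyruvate: V = C2·V2/C1 = 13.5 mM × 247 mL ÷ 500 mM = 6.669 mL
glucose: 40 g/L × 0.247 L = 9.880 g
soytone: 15.4 g/L × 0.247 L = 3.804 g

gentamicin 0.179 mL; spectinomycin 0.487 mL; cellobiose 3.656 g; sodium pyruvate 6.669 mL; glucose 9.880 g; soytone 3.804 g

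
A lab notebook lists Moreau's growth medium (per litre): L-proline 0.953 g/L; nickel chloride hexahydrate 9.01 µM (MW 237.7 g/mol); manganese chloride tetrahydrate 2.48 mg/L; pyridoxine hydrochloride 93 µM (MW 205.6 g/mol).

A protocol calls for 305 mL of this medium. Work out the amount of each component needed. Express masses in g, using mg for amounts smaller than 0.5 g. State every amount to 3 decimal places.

L-proline 290.665 mg; nickel chloride hexahydrate 0.653 mg; manganese chloride tetrahydrate 0.756 mg; pyridoxine hydrochloride 5.832 mg

Scale factor relative to 1 L: 0.305.
L-proline: 0.953 g/L × 0.305 L = 0.290665 g = 290.665 mg
nickel chloride hexahydrate: 9.01 µmol/L × 237.7 g/mol × 0.305 L ÷ 1000 = 0.653 mg
manganese chloride tetrahydrate: 2.48 mg/L × 0.305 L = 0.756 mg
pyridoxine hydrochloride: 93 µmol/L × 205.6 g/mol × 0.305 L ÷ 1000 = 5.832 mg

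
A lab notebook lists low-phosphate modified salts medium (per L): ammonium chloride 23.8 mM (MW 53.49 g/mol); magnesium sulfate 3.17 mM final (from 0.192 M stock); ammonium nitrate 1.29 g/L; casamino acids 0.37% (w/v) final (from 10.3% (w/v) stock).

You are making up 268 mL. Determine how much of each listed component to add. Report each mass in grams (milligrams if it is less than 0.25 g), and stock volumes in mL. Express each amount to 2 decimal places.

ammonium chloride 0.34 g; magnesium sulfate 4.42 mL; ammonium nitrate 0.35 g; casamino acids 9.63 mL

Scale factor relative to 1 L: 0.268.
ammonium chloride: 23.8 mmol/L × 53.49 g/mol × 0.268 L ÷ 1000 = 0.34 g
magnesium sulfate: dilute stock: 3.17 mM × 268 mL ÷ 192 mM = 4.42 mL
ammonium nitrate: 1.29 g/L × 0.268 L = 0.35 g
casamino acids: V = C2·V2/C1 = 0.37% ÷ 10.3% × 268 mL = 9.63 mL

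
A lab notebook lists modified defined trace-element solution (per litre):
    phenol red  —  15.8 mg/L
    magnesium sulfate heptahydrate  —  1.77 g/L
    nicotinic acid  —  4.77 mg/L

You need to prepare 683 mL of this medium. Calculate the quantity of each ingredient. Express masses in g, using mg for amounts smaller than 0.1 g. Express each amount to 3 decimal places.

Working volume: 683 mL = 0.683 L.
phenol red: 15.8 mg/L × 0.683 L = 10.791 mg
magnesium sulfate heptahydrate: 1.77 g/L × 0.683 L = 1.209 g
nicotinic acid: 4.77 mg/L × 0.683 L = 3.258 mg

phenol red 10.791 mg; magnesium sulfate heptahydrate 1.209 g; nicotinic acid 3.258 mg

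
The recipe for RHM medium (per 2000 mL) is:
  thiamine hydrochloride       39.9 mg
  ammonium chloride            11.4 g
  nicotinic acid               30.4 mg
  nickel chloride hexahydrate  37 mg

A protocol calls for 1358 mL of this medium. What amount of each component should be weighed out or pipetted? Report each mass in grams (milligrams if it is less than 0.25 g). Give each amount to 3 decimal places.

thiamine hydrochloride 27.092 mg; ammonium chloride 7.741 g; nicotinic acid 20.642 mg; nickel chloride hexahydrate 25.123 mg

Ratio of target to recipe volume: 1358 / 2000 = 0.679.
thiamine hydrochloride: 39.9 mg × (1358 mL / 2000 mL) = 27.092 mg
ammonium chloride: 11.4 g × (1358 mL / 2000 mL) = 7.741 g
nicotinic acid: 30.4 mg × (1358 mL / 2000 mL) = 20.642 mg
nickel chloride hexahydrate: 37 mg × (1358 mL / 2000 mL) = 25.123 mg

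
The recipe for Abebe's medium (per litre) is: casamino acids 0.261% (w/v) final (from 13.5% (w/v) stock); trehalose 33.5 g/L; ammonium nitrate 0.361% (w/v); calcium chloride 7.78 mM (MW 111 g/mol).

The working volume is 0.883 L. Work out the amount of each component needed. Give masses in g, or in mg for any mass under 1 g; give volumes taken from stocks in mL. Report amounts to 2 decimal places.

casamino acids 17.07 mL; trehalose 29.58 g; ammonium nitrate 3.19 g; calcium chloride 762.54 mg

Working volume: 0.883 L.
casamino acids: C1V1 = C2V2 → 0.261% ÷ 13.5% × 883 mL = 17.07 mL
trehalose: 33.5 g/L × 0.883 L = 29.58 g
ammonium nitrate: 0.361% w/v = 3.61 g/L → 3.61 × 0.883 L = 3.19 g
calcium chloride: 7.78 mmol/L × 111 mg/mmol × 0.883 L = 762.54 mg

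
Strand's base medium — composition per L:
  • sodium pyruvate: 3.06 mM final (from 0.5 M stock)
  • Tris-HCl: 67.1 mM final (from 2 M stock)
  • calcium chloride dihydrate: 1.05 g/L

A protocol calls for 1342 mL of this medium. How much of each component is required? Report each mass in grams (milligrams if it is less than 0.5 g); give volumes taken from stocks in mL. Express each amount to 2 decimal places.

sodium pyruvate 8.21 mL; Tris-HCl 45.02 mL; calcium chloride dihydrate 1.41 g

Scale factor relative to 1 L: 1.342.
sodium pyruvate: C1V1 = C2V2 → 3.06 mM × 1342 mL ÷ 500 mM = 8.21 mL
Tris-HCl: C1V1 = C2V2 → 67.1 mM × 1342 mL ÷ 2000 mM = 45.02 mL
calcium chloride dihydrate: 1.05 g/L × 1.342 L = 1.41 g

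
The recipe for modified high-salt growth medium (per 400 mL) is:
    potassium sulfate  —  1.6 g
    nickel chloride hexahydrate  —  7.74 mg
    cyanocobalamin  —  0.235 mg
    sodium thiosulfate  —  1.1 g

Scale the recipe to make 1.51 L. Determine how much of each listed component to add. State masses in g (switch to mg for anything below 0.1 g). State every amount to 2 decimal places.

Scale factor = 1510 mL / 400 mL = 3.775.
potassium sulfate: 1.6 g × (1510 mL / 400 mL) = 6.04 g
nickel chloride hexahydrate: 7.74 mg × (1510 mL / 400 mL) = 29.22 mg
cyanocobalamin: 0.235 mg × (1510 mL / 400 mL) = 0.89 mg
sodium thiosulfate: 1.1 g × (1510 mL / 400 mL) = 4.15 g

potassium sulfate 6.04 g; nickel chloride hexahydrate 29.22 mg; cyanocobalamin 0.89 mg; sodium thiosulfate 4.15 g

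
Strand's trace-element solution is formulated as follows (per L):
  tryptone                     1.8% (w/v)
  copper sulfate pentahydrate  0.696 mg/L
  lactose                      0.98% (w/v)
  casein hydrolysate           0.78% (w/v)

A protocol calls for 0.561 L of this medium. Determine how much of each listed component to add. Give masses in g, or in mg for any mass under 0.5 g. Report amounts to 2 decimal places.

tryptone 10.10 g; copper sulfate pentahydrate 0.39 mg; lactose 5.50 g; casein hydrolysate 4.38 g

Working volume: 0.561 L.
tryptone: 1.8 g per 100 mL × 561 mL ÷ 100 = 10.10 g
copper sulfate pentahydrate: 0.696 mg/L × 0.561 L = 0.39 mg
lactose: 0.98 g per 100 mL × 561 mL ÷ 100 = 5.50 g
casein hydrolysate: 0.78% w/v = 7.8 g/L → 7.8 × 0.561 L = 4.38 g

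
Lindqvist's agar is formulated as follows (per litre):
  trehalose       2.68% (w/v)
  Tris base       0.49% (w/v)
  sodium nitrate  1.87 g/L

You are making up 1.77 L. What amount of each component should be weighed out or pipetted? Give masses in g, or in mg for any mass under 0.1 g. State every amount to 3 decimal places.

trehalose 47.436 g; Tris base 8.673 g; sodium nitrate 3.310 g

Scale factor relative to 1 L: 1.77.
trehalose: 2.68 g per 100 mL × 1770 mL ÷ 100 = 47.436 g
Tris base: 0.49 g per 100 mL × 1770 mL ÷ 100 = 8.673 g
sodium nitrate: 1.87 g/L × 1.77 L = 3.310 g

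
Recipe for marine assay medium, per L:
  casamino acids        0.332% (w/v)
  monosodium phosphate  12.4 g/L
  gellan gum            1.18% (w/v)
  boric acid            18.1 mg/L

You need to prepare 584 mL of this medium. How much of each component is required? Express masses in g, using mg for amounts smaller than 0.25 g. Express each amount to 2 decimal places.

casamino acids 1.94 g; monosodium phosphate 7.24 g; gellan gum 6.89 g; boric acid 10.57 mg

Scale factor relative to 1 L: 0.584.
casamino acids: 0.332% w/v = 3.32 g/L → 3.32 × 0.584 L = 1.94 g
monosodium phosphate: 12.4 g/L × 0.584 L = 7.24 g
gellan gum: 1.18% w/v = 11.8 g/L → 11.8 × 0.584 L = 6.89 g
boric acid: 18.1 mg/L × 0.584 L = 10.57 mg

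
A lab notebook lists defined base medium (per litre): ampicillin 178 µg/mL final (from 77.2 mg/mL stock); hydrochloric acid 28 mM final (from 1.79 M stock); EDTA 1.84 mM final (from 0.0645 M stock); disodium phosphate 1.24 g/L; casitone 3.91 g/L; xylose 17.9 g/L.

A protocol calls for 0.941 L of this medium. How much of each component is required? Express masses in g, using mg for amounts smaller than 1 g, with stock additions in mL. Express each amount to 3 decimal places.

ampicillin 2.170 mL; hydrochloric acid 14.720 mL; EDTA 26.844 mL; disodium phosphate 1.167 g; casitone 3.679 g; xylose 16.844 g

Scale factor relative to 1 L: 0.941.
ampicillin: dilute stock: 178 µg/mL × 941 mL ÷ 77200 µg/mL = 2.170 mL
hydrochloric acid: C1V1 = C2V2 → 28 mM × 941 mL ÷ 1790 mM = 14.720 mL
EDTA: V = C2·V2/C1 = 1.84 mM × 941 mL ÷ 64.5 mM = 26.844 mL
disodium phosphate: 1.24 g/L × 0.941 L = 1.167 g
casitone: 3.91 g/L × 0.941 L = 3.679 g
xylose: 17.9 g/L × 0.941 L = 16.844 g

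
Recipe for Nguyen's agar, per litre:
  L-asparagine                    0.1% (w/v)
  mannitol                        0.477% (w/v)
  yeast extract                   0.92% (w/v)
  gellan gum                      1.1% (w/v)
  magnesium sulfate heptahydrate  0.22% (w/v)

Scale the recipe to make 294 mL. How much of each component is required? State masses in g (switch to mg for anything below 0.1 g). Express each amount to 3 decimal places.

Working volume: 294 mL = 0.294 L.
L-asparagine: 0.1% w/v = 1 g/L → 1 × 0.294 L = 0.294 g
mannitol: 0.477% w/v = 4.77 g/L → 4.77 × 0.294 L = 1.402 g
yeast extract: 0.92% w/v = 9.2 g/L → 9.2 × 0.294 L = 2.705 g
gellan gum: 1.1% w/v = 11 g/L → 11 × 0.294 L = 3.234 g
magnesium sulfate heptahydrate: 0.22% w/v = 2.2 g/L → 2.2 × 0.294 L = 0.647 g

L-asparagine 0.294 g; mannitol 1.402 g; yeast extract 2.705 g; gellan gum 3.234 g; magnesium sulfate heptahydrate 0.647 g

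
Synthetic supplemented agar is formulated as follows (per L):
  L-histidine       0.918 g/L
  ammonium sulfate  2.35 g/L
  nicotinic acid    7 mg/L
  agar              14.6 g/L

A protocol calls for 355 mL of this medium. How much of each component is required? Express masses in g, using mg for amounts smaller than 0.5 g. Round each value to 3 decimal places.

L-histidine 325.890 mg; ammonium sulfate 0.834 g; nicotinic acid 2.485 mg; agar 5.183 g

Target volume = 355 mL = 0.355 L.
L-histidine: 0.918 g/L × 0.355 L = 0.32589 g = 325.890 mg
ammonium sulfate: 2.35 g/L × 0.355 L = 0.834 g
nicotinic acid: 7 mg/L × 0.355 L = 2.485 mg
agar: 14.6 g/L × 0.355 L = 5.183 g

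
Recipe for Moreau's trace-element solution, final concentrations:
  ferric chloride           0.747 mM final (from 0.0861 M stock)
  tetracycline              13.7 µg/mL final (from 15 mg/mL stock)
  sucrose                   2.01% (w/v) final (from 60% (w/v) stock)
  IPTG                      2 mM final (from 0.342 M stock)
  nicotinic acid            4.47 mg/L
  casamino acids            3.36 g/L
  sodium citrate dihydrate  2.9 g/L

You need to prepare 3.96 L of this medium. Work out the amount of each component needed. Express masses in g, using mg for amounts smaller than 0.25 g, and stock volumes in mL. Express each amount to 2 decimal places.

ferric chloride 34.36 mL; tetracycline 3.62 mL; sucrose 132.66 mL; IPTG 23.16 mL; nicotinic acid 17.70 mg; casamino acids 13.31 g; sodium citrate dihydrate 11.48 g

Working volume: 3.96 L.
ferric chloride: dilute stock: 0.747 mM × 3960 mL ÷ 86.1 mM = 34.36 mL
tetracycline: C1V1 = C2V2 → 13.7 µg/mL × 3960 mL ÷ 15000 µg/mL = 3.62 mL
sucrose: C1V1 = C2V2 → 2.01% ÷ 60% × 3960 mL = 132.66 mL
IPTG: C1V1 = C2V2 → 2 mM × 3960 mL ÷ 342 mM = 23.16 mL
nicotinic acid: 4.47 mg/L × 3.96 L = 17.70 mg
casamino acids: 3.36 g/L × 3.96 L = 13.31 g
sodium citrate dihydrate: 2.9 g/L × 3.96 L = 11.48 g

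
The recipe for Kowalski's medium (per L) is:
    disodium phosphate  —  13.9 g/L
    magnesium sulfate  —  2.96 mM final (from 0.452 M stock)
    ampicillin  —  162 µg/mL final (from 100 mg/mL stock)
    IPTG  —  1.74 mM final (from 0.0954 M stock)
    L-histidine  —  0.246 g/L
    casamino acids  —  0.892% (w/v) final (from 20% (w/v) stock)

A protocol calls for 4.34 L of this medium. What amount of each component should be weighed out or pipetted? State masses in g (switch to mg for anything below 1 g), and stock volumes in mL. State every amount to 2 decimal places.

Working volume: 4.34 L.
disodium phosphate: 13.9 g/L × 4.34 L = 60.33 g
magnesium sulfate: V = C2·V2/C1 = 2.96 mM × 4340 mL ÷ 452 mM = 28.42 mL
ampicillin: C1V1 = C2V2 → 162 µg/mL × 4340 mL ÷ 100000 µg/mL = 7.03 mL
IPTG: C1V1 = C2V2 → 1.74 mM × 4340 mL ÷ 95.4 mM = 79.16 mL
L-histidine: 0.246 g/L × 4.34 L = 1.07 g
casamino acids: dilute stock: 0.892% ÷ 20% × 4340 mL = 193.56 mL

disodium phosphate 60.33 g; magnesium sulfate 28.42 mL; ampicillin 7.03 mL; IPTG 79.16 mL; L-histidine 1.07 g; casamino acids 193.56 mL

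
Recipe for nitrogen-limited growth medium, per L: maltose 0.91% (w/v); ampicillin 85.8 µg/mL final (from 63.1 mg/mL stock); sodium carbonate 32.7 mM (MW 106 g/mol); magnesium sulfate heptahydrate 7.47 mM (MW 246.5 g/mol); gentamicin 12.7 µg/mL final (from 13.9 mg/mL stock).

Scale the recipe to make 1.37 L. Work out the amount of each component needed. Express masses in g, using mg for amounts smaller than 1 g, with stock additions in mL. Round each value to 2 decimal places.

Working volume: 1.37 L.
maltose: 0.91 g per 100 mL × 1370 mL ÷ 100 = 12.47 g
ampicillin: V = C2·V2/C1 = 85.8 µg/mL × 1370 mL ÷ 63100 µg/mL = 1.86 mL
sodium carbonate: 32.7 mmol/L × 106 g/mol × 1.37 L ÷ 1000 = 4.75 g
magnesium sulfate heptahydrate: 7.47 mmol/L × 246.5 g/mol × 1.37 L ÷ 1000 = 2.52 g
gentamicin: dilute stock: 12.7 µg/mL × 1370 mL ÷ 13900 µg/mL = 1.25 mL

maltose 12.47 g; ampicillin 1.86 mL; sodium carbonate 4.75 g; magnesium sulfate heptahydrate 2.52 g; gentamicin 1.25 mL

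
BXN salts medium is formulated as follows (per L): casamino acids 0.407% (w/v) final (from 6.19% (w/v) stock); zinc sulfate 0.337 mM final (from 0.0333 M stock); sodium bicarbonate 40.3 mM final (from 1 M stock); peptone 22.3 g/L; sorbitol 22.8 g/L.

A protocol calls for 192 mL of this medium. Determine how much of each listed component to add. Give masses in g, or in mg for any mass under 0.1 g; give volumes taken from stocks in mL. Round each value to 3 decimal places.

casamino acids 12.624 mL; zinc sulfate 1.943 mL; sodium bicarbonate 7.738 mL; peptone 4.282 g; sorbitol 4.378 g

Working volume: 192 mL = 0.192 L.
casamino acids: dilute stock: 0.407% ÷ 6.19% × 192 mL = 12.624 mL
zinc sulfate: V = C2·V2/C1 = 0.337 mM × 192 mL ÷ 33.3 mM = 1.943 mL
sodium bicarbonate: dilute stock: 40.3 mM × 192 mL ÷ 1000 mM = 7.738 mL
peptone: 22.3 g/L × 0.192 L = 4.282 g
sorbitol: 22.8 g/L × 0.192 L = 4.378 g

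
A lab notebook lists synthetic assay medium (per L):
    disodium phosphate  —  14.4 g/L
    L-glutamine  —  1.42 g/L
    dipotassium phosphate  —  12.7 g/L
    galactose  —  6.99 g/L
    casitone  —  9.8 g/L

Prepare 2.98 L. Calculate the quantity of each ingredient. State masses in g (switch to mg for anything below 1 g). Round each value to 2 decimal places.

Scale factor relative to 1 L: 2.98.
disodium phosphate: 14.4 g/L × 2.98 L = 42.91 g
L-glutamine: 1.42 g/L × 2.98 L = 4.23 g
dipotassium phosphate: 12.7 g/L × 2.98 L = 37.85 g
galactose: 6.99 g/L × 2.98 L = 20.83 g
casitone: 9.8 g/L × 2.98 L = 29.20 g

disodium phosphate 42.91 g; L-glutamine 4.23 g; dipotassium phosphate 37.85 g; galactose 20.83 g; casitone 29.20 g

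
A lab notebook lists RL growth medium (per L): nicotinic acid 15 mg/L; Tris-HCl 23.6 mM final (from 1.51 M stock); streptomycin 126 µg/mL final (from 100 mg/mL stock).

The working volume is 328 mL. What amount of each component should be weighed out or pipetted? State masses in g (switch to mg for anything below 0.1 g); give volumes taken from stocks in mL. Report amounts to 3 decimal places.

nicotinic acid 4.920 mg; Tris-HCl 5.126 mL; streptomycin 0.413 mL

Working volume: 328 mL = 0.328 L.
nicotinic acid: 15 mg/L × 0.328 L = 4.920 mg
Tris-HCl: dilute stock: 23.6 mM × 328 mL ÷ 1510 mM = 5.126 mL
streptomycin: V = C2·V2/C1 = 126 µg/mL × 328 mL ÷ 100000 µg/mL = 0.413 mL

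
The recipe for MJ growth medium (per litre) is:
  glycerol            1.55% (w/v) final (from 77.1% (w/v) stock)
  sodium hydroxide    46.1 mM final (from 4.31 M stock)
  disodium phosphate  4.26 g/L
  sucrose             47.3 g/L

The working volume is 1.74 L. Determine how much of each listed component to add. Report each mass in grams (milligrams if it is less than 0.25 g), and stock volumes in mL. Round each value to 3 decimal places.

Scale factor relative to 1 L: 1.74.
glycerol: dilute stock: 1.55% ÷ 77.1% × 1740 mL = 34.981 mL
sodium hydroxide: V = C2·V2/C1 = 46.1 mM × 1740 mL ÷ 4310 mM = 18.611 mL
disodium phosphate: 4.26 g/L × 1.74 L = 7.412 g
sucrose: 47.3 g/L × 1.74 L = 82.302 g

glycerol 34.981 mL; sodium hydroxide 18.611 mL; disodium phosphate 7.412 g; sucrose 82.302 g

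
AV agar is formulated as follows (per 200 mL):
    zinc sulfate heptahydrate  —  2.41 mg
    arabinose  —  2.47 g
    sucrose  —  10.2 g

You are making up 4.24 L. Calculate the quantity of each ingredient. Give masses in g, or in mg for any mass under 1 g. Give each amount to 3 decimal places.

Scale factor = 4240 mL / 200 mL = 21.2.
zinc sulfate heptahydrate: 2.41 mg × (4240 mL / 200 mL) = 51.092 mg
arabinose: 2.47 g × (4240 mL / 200 mL) = 52.364 g
sucrose: 10.2 g × (4240 mL / 200 mL) = 216.240 g

zinc sulfate heptahydrate 51.092 mg; arabinose 52.364 g; sucrose 216.240 g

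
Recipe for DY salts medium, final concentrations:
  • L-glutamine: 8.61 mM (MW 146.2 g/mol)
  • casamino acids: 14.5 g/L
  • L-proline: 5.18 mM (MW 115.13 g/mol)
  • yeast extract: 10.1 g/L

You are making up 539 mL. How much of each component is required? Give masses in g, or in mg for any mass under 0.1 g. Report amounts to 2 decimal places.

L-glutamine 0.68 g; casamino acids 7.82 g; L-proline 0.32 g; yeast extract 5.44 g

Working volume: 539 mL = 0.539 L.
L-glutamine: 8.61 mmol/L × 146.2 g/mol × 0.539 L ÷ 1000 = 0.68 g
casamino acids: 14.5 g/L × 0.539 L = 7.82 g
L-proline: 5.18 mmol/L × 115.13 g/mol × 0.539 L ÷ 1000 = 0.32 g
yeast extract: 10.1 g/L × 0.539 L = 5.44 g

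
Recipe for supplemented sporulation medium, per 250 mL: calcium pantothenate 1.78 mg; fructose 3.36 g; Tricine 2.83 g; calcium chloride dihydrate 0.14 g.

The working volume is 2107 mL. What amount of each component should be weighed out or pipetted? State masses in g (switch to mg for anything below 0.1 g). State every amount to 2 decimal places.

calcium pantothenate 15.00 mg; fructose 28.32 g; Tricine 23.85 g; calcium chloride dihydrate 1.18 g

Scale factor = 2107 mL / 250 mL = 8.428.
calcium pantothenate: 1.78 mg × (2107 mL / 250 mL) = 15.00 mg
fructose: 3.36 g × (2107 mL / 250 mL) = 28.32 g
Tricine: 2.83 g × (2107 mL / 250 mL) = 23.85 g
calcium chloride dihydrate: 0.14 g × (2107 mL / 250 mL) = 1.18 g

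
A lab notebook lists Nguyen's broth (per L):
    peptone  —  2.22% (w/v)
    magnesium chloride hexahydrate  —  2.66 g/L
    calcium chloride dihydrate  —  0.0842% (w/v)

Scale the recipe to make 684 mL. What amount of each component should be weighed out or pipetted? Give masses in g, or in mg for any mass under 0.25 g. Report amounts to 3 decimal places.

peptone 15.185 g; magnesium chloride hexahydrate 1.819 g; calcium chloride dihydrate 0.576 g

Target volume = 684 mL = 0.684 L.
peptone: 2.22 g per 100 mL × 684 mL ÷ 100 = 15.185 g
magnesium chloride hexahydrate: 2.66 g/L × 0.684 L = 1.819 g
calcium chloride dihydrate: 0.0842% w/v = 0.842 g/L → 0.842 × 0.684 L = 0.576 g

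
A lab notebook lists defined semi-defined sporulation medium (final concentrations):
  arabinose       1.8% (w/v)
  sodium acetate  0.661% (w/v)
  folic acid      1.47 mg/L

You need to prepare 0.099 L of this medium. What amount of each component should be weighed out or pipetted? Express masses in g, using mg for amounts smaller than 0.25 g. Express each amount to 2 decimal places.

arabinose 1.78 g; sodium acetate 0.65 g; folic acid 0.15 mg

Working volume: 0.099 L.
arabinose: 1.8 g per 100 mL × 99 mL ÷ 100 = 1.78 g
sodium acetate: 0.661% w/v = 6.61 g/L → 6.61 × 0.099 L = 0.65 g
folic acid: 1.47 mg/L × 0.099 L = 0.15 mg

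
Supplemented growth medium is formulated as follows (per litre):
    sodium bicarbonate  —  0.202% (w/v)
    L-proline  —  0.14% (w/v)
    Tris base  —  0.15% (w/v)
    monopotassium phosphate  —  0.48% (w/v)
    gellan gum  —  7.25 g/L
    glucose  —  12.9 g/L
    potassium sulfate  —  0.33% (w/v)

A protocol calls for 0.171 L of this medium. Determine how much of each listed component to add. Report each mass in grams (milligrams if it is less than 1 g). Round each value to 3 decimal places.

sodium bicarbonate 345.420 mg; L-proline 239.400 mg; Tris base 256.500 mg; monopotassium phosphate 820.800 mg; gellan gum 1.240 g; glucose 2.206 g; potassium sulfate 564.300 mg

Working volume: 0.171 L.
sodium bicarbonate: 0.202% w/v = 2.02 g/L → 2.02 × 0.171 L = 0.34542 g = 345.420 mg
L-proline: 0.14% w/v = 1.4 g/L → 1.4 × 0.171 L = 0.2394 g = 239.400 mg
Tris base: 0.15% w/v = 1.5 g/L → 1.5 × 0.171 L = 0.2565 g = 256.500 mg
monopotassium phosphate: 0.48 g per 100 mL × 171 mL ÷ 100 = 0.8208 g = 820.800 mg
gellan gum: 7.25 g/L × 0.171 L = 1.240 g
glucose: 12.9 g/L × 0.171 L = 2.206 g
potassium sulfate: 0.33% w/v = 3.3 g/L → 3.3 × 0.171 L = 0.5643 g = 564.300 mg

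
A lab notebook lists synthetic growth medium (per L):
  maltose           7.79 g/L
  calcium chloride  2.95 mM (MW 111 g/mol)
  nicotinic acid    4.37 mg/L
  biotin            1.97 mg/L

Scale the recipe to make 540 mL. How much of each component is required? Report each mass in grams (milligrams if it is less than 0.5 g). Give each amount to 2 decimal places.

Working volume: 540 mL = 0.54 L.
maltose: 7.79 g/L × 0.54 L = 4.21 g
calcium chloride: 2.95 mmol/L × 111 mg/mmol × 0.54 L = 176.82 mg
nicotinic acid: 4.37 mg/L × 0.54 L = 2.36 mg
biotin: 1.97 mg/L × 0.54 L = 1.06 mg

maltose 4.21 g; calcium chloride 176.82 mg; nicotinic acid 2.36 mg; biotin 1.06 mg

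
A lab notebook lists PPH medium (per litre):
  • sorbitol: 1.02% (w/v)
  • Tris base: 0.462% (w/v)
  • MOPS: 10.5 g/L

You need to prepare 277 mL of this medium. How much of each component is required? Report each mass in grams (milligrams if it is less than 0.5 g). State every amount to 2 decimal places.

sorbitol 2.83 g; Tris base 1.28 g; MOPS 2.91 g

Working volume: 277 mL = 0.277 L.
sorbitol: 1.02% w/v = 10.2 g/L → 10.2 × 0.277 L = 2.83 g
Tris base: 0.462 g per 100 mL × 277 mL ÷ 100 = 1.28 g
MOPS: 10.5 g/L × 0.277 L = 2.91 g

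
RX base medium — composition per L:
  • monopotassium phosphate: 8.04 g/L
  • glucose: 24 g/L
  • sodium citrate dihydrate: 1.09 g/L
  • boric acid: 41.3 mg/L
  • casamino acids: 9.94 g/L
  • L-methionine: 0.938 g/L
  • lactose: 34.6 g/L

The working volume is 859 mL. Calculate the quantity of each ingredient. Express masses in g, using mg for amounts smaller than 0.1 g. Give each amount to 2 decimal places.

monopotassium phosphate 6.91 g; glucose 20.62 g; sodium citrate dihydrate 0.94 g; boric acid 35.48 mg; casamino acids 8.54 g; L-methionine 0.81 g; lactose 29.72 g

Working volume: 859 mL = 0.859 L.
monopotassium phosphate: 8.04 g/L × 0.859 L = 6.91 g
glucose: 24 g/L × 0.859 L = 20.62 g
sodium citrate dihydrate: 1.09 g/L × 0.859 L = 0.94 g
boric acid: 41.3 mg/L × 0.859 L = 35.48 mg
casamino acids: 9.94 g/L × 0.859 L = 8.54 g
L-methionine: 0.938 g/L × 0.859 L = 0.81 g
lactose: 34.6 g/L × 0.859 L = 29.72 g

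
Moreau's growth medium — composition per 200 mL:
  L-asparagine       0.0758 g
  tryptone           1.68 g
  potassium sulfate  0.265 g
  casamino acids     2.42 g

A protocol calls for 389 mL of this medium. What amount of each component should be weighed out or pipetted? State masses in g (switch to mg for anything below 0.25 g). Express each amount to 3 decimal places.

Scale factor = 389 mL / 200 mL = 1.945.
L-asparagine: 0.0758 g × (389 mL / 200 mL) = 0.147431 g = 147.431 mg
tryptone: 1.68 g × (389 mL / 200 mL) = 3.268 g
potassium sulfate: 0.265 g × (389 mL / 200 mL) = 0.515 g
casamino acids: 2.42 g × (389 mL / 200 mL) = 4.707 g

L-asparagine 147.431 mg; tryptone 3.268 g; potassium sulfate 0.515 g; casamino acids 4.707 g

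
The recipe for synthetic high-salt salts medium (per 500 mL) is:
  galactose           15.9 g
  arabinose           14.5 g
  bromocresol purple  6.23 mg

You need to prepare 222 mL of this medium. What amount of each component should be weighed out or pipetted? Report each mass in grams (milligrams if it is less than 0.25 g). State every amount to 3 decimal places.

galactose 7.060 g; arabinose 6.438 g; bromocresol purple 2.766 mg

Scale factor = 222 mL / 500 mL = 0.444.
galactose: 15.9 g × (222 mL / 500 mL) = 7.060 g
arabinose: 14.5 g × (222 mL / 500 mL) = 6.438 g
bromocresol purple: 6.23 mg × (222 mL / 500 mL) = 2.766 mg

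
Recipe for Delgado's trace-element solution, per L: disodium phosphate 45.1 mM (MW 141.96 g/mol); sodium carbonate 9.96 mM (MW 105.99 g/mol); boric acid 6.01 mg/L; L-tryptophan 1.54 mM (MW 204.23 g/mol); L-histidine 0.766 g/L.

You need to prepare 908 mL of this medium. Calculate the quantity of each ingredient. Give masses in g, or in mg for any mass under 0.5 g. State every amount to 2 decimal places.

Target volume = 908 mL = 0.908 L.
disodium phosphate: 45.1 mmol/L × 141.96 g/mol × 0.908 L ÷ 1000 = 5.81 g
sodium carbonate: 9.96 mmol/L × 105.99 g/mol × 0.908 L ÷ 1000 = 0.96 g
boric acid: 6.01 mg/L × 0.908 L = 5.46 mg
L-tryptophan: 1.54 mmol/L × 204.23 mg/mmol × 0.908 L = 285.58 mg
L-histidine: 0.766 g/L × 0.908 L = 0.70 g

disodium phosphate 5.81 g; sodium carbonate 0.96 g; boric acid 5.46 mg; L-tryptophan 285.58 mg; L-histidine 0.70 g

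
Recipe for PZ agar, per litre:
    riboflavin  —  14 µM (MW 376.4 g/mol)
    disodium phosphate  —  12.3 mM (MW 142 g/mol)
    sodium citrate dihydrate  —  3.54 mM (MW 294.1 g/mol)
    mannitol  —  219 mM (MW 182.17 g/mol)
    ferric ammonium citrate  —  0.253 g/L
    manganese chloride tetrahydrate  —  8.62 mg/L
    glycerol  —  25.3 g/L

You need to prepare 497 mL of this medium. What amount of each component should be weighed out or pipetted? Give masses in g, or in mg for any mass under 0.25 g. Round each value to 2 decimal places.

Working volume: 497 mL = 0.497 L.
riboflavin: 14 µmol/L × 376.4 g/mol × 0.497 L ÷ 1000 = 2.62 mg
disodium phosphate: 12.3 mmol/L × 142 g/mol × 0.497 L ÷ 1000 = 0.87 g
sodium citrate dihydrate: 3.54 mmol/L × 294.1 g/mol × 0.497 L ÷ 1000 = 0.52 g
mannitol: 219 mmol/L × 182.17 g/mol × 0.497 L ÷ 1000 = 19.83 g
ferric ammonium citrate: 0.253 g/L × 0.497 L = 0.125741 g = 125.74 mg
manganese chloride tetrahydrate: 8.62 mg/L × 0.497 L = 4.28 mg
glycerol: 25.3 g/L × 0.497 L = 12.57 g

riboflavin 2.62 mg; disodium phosphate 0.87 g; sodium citrate dihydrate 0.52 g; mannitol 19.83 g; ferric ammonium citrate 125.74 mg; manganese chloride tetrahydrate 4.28 mg; glycerol 12.57 g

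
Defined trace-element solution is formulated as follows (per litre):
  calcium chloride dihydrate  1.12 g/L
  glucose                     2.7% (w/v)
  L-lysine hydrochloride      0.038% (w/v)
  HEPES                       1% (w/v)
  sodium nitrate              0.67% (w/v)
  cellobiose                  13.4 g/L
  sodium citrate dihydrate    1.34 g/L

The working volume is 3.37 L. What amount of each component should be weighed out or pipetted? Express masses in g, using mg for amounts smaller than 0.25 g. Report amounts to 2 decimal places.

calcium chloride dihydrate 3.77 g; glucose 90.99 g; L-lysine hydrochloride 1.28 g; HEPES 33.70 g; sodium nitrate 22.58 g; cellobiose 45.16 g; sodium citrate dihydrate 4.52 g

Scale factor relative to 1 L: 3.37.
calcium chloride dihydrate: 1.12 g/L × 3.37 L = 3.77 g
glucose: 2.7% w/v = 27 g/L → 27 × 3.37 L = 90.99 g
L-lysine hydrochloride: 0.038% w/v = 0.38 g/L → 0.38 × 3.37 L = 1.28 g
HEPES: 1% w/v = 10 g/L → 10 × 3.37 L = 33.70 g
sodium nitrate: 0.67 g per 100 mL × 3370 mL ÷ 100 = 22.58 g
cellobiose: 13.4 g/L × 3.37 L = 45.16 g
sodium citrate dihydrate: 1.34 g/L × 3.37 L = 4.52 g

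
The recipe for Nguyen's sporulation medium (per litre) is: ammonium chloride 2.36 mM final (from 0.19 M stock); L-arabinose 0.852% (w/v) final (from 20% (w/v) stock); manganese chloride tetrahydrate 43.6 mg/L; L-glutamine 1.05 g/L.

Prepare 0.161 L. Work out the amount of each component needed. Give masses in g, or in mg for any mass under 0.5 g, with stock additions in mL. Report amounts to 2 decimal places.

Scale factor relative to 1 L: 0.161.
ammonium chloride: dilute stock: 2.36 mM × 161 mL ÷ 190 mM = 2.00 mL
L-arabinose: V = C2·V2/C1 = 0.852% ÷ 20% × 161 mL = 6.86 mL
manganese chloride tetrahydrate: 43.6 mg/L × 0.161 L = 7.02 mg
L-glutamine: 1.05 g/L × 0.161 L = 0.16905 g = 169.05 mg

ammonium chloride 2.00 mL; L-arabinose 6.86 mL; manganese chloride tetrahydrate 7.02 mg; L-glutamine 169.05 mg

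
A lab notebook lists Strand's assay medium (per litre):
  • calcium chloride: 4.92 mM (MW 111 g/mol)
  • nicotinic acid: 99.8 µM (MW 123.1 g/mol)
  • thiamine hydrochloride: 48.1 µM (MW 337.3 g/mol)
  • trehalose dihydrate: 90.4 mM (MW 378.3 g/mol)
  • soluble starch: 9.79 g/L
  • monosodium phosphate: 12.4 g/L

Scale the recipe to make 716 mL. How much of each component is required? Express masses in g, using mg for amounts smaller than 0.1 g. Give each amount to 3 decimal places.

Scale factor relative to 1 L: 0.716.
calcium chloride: 4.92 mmol/L × 111 g/mol × 0.716 L ÷ 1000 = 0.391 g
nicotinic acid: 99.8 µmol/L × 123.1 g/mol × 0.716 L ÷ 1000 = 8.796 mg
thiamine hydrochloride: 48.1 µmol/L × 337.3 g/mol × 0.716 L ÷ 1000 = 11.616 mg
trehalose dihydrate: 90.4 mmol/L × 378.3 g/mol × 0.716 L ÷ 1000 = 24.486 g
soluble starch: 9.79 g/L × 0.716 L = 7.010 g
monosodium phosphate: 12.4 g/L × 0.716 L = 8.878 g

calcium chloride 0.391 g; nicotinic acid 8.796 mg; thiamine hydrochloride 11.616 mg; trehalose dihydrate 24.486 g; soluble starch 7.010 g; monosodium phosphate 8.878 g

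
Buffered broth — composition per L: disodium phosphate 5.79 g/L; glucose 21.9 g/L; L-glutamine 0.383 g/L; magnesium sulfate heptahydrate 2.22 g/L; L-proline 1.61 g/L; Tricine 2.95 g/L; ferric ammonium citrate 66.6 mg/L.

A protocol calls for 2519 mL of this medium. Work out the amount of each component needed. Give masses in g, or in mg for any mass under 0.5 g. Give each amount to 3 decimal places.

disodium phosphate 14.585 g; glucose 55.166 g; L-glutamine 0.965 g; magnesium sulfate heptahydrate 5.592 g; L-proline 4.056 g; Tricine 7.431 g; ferric ammonium citrate 167.765 mg

Working volume: 2519 mL = 2.519 L.
disodium phosphate: 5.79 g/L × 2.519 L = 14.585 g
glucose: 21.9 g/L × 2.519 L = 55.166 g
L-glutamine: 0.383 g/L × 2.519 L = 0.965 g
magnesium sulfate heptahydrate: 2.22 g/L × 2.519 L = 5.592 g
L-proline: 1.61 g/L × 2.519 L = 4.056 g
Tricine: 2.95 g/L × 2.519 L = 7.431 g
ferric ammonium citrate: 66.6 mg/L × 2.519 L = 167.765 mg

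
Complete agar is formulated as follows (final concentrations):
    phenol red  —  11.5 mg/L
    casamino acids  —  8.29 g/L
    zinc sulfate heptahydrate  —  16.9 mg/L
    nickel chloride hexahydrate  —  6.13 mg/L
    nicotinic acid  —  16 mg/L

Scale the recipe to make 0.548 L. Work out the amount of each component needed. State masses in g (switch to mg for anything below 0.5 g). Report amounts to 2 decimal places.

Scale factor relative to 1 L: 0.548.
phenol red: 11.5 mg/L × 0.548 L = 6.30 mg
casamino acids: 8.29 g/L × 0.548 L = 4.54 g
zinc sulfate heptahydrate: 16.9 mg/L × 0.548 L = 9.26 mg
nickel chloride hexahydrate: 6.13 mg/L × 0.548 L = 3.36 mg
nicotinic acid: 16 mg/L × 0.548 L = 8.77 mg

phenol red 6.30 mg; casamino acids 4.54 g; zinc sulfate heptahydrate 9.26 mg; nickel chloride hexahydrate 3.36 mg; nicotinic acid 8.77 mg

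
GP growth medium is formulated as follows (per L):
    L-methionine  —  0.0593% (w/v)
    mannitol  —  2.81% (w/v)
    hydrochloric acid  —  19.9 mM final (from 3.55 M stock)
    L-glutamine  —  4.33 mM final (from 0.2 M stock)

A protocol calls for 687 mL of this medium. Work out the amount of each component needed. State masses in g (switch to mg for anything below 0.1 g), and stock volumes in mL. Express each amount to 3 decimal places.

Target volume = 687 mL = 0.687 L.
L-methionine: 0.0593% w/v = 0.593 g/L → 0.593 × 0.687 L = 0.407 g
mannitol: 2.81% w/v = 28.1 g/L → 28.1 × 0.687 L = 19.305 g
hydrochloric acid: V = C2·V2/C1 = 19.9 mM × 687 mL ÷ 3550 mM = 3.851 mL
L-glutamine: C1V1 = C2V2 → 4.33 mM × 687 mL ÷ 200 mM = 14.874 mL

L-methionine 0.407 g; mannitol 19.305 g; hydrochloric acid 3.851 mL; L-glutamine 14.874 mL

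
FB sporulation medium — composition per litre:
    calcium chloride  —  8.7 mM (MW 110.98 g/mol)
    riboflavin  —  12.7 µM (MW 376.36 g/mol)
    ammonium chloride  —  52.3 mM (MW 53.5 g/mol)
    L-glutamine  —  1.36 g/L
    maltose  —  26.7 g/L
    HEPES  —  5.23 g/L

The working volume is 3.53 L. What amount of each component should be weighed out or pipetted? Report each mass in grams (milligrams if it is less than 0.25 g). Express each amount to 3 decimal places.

calcium chloride 3.408 g; riboflavin 16.873 mg; ammonium chloride 9.877 g; L-glutamine 4.801 g; maltose 94.251 g; HEPES 18.462 g

Scale factor relative to 1 L: 3.53.
calcium chloride: 8.7 mmol/L × 110.98 g/mol × 3.53 L ÷ 1000 = 3.408 g
riboflavin: 12.7 µmol/L × 376.36 g/mol × 3.53 L ÷ 1000 = 16.873 mg
ammonium chloride: 52.3 mmol/L × 53.5 g/mol × 3.53 L ÷ 1000 = 9.877 g
L-glutamine: 1.36 g/L × 3.53 L = 4.801 g
maltose: 26.7 g/L × 3.53 L = 94.251 g
HEPES: 5.23 g/L × 3.53 L = 18.462 g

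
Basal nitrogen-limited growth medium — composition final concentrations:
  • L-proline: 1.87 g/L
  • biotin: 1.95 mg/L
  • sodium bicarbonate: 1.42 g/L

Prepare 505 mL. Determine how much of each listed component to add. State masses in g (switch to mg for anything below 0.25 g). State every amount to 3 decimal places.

Target volume = 505 mL = 0.505 L.
L-proline: 1.87 g/L × 0.505 L = 0.944 g
biotin: 1.95 mg/L × 0.505 L = 0.985 mg
sodium bicarbonate: 1.42 g/L × 0.505 L = 0.717 g

L-proline 0.944 g; biotin 0.985 mg; sodium bicarbonate 0.717 g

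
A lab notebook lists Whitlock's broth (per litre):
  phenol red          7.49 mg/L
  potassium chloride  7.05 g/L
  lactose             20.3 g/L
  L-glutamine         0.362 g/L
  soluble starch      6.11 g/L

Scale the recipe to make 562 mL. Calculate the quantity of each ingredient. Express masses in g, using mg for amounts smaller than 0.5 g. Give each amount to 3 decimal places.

Scale factor relative to 1 L: 0.562.
phenol red: 7.49 mg/L × 0.562 L = 4.209 mg
potassium chloride: 7.05 g/L × 0.562 L = 3.962 g
lactose: 20.3 g/L × 0.562 L = 11.409 g
L-glutamine: 0.362 g/L × 0.562 L = 0.203444 g = 203.444 mg
soluble starch: 6.11 g/L × 0.562 L = 3.434 g

phenol red 4.209 mg; potassium chloride 3.962 g; lactose 11.409 g; L-glutamine 203.444 mg; soluble starch 3.434 g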